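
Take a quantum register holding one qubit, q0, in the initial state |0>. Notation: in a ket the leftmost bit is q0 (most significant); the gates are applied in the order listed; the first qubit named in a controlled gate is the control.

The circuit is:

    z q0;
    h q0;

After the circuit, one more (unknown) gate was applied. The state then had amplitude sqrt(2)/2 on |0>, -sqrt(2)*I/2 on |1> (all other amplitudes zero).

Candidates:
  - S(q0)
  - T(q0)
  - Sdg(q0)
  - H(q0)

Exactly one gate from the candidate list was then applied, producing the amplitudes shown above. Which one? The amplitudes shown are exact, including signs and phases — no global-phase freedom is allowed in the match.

It was Sdg(q0) that produced the state shown.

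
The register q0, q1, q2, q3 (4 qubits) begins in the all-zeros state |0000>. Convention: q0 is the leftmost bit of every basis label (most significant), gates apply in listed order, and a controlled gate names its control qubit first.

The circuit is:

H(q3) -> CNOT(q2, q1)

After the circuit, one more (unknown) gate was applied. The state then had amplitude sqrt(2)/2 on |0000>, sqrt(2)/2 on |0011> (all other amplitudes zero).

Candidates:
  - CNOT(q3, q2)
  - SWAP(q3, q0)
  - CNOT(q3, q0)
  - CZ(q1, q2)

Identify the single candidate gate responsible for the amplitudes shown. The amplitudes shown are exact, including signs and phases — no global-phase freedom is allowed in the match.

The unique candidate consistent with the amplitudes is CNOT(q3, q2).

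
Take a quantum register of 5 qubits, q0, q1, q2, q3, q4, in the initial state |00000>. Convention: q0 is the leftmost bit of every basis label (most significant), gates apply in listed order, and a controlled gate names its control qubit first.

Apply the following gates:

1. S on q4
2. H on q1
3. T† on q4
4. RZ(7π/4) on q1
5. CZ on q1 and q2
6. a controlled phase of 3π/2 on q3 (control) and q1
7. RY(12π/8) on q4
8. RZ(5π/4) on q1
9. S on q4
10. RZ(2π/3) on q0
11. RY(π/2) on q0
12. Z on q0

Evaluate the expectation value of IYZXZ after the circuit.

The expectation value of IYZXZ is 0.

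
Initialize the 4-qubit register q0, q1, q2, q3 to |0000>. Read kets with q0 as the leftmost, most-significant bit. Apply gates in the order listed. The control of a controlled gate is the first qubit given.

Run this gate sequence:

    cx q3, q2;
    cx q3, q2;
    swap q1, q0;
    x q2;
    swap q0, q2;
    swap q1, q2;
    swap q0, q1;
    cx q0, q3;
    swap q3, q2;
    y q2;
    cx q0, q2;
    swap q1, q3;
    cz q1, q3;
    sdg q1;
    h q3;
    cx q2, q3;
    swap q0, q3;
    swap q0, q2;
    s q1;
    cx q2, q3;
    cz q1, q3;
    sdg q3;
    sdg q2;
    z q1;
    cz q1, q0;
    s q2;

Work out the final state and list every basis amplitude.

After the circuit, the state carries amplitude -sqrt(2)*I/2 on |1000>, sqrt(2)/2 on |1011>, and 0 on every other basis state.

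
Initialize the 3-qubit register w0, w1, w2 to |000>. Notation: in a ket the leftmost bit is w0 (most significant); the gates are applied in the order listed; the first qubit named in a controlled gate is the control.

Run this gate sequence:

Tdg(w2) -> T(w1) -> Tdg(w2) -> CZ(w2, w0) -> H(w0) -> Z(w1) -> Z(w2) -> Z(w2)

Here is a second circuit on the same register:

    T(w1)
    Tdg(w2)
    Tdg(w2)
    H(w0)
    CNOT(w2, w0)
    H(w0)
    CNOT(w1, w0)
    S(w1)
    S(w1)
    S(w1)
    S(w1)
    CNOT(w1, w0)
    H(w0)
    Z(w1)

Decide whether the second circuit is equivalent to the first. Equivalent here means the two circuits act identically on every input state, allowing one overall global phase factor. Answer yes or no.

Yes: on every input state the two circuits agree up to one overall phase factor.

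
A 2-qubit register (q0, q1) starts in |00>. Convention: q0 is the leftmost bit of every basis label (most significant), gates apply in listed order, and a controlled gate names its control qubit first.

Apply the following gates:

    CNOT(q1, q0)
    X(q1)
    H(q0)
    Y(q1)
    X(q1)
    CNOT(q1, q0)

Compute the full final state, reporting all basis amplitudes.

The resulting statevector has amplitude 0 on |00>, -sqrt(2)*I/2 on |01>, 0 on |10>, -sqrt(2)*I/2 on |11>.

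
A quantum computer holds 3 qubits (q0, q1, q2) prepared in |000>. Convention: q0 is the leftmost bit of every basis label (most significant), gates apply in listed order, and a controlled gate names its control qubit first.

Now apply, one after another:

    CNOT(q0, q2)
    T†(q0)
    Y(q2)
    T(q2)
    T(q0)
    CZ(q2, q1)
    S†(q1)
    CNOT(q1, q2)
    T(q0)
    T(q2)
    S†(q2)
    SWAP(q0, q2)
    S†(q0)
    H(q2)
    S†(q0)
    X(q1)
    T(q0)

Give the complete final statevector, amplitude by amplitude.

The final amplitudes are -sqrt(2)*exp(3*I*pi/4)/2 on |110>, -sqrt(2)*exp(3*I*pi/4)/2 on |111>, and 0 on every other basis state.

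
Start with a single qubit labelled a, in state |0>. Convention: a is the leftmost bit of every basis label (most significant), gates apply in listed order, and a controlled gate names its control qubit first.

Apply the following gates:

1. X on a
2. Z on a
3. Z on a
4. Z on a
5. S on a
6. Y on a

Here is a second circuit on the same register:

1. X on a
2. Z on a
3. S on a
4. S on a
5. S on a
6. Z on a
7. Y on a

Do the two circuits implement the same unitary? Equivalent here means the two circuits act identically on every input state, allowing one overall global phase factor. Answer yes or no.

Yes, they are equivalent — the unitaries differ by at most a global phase.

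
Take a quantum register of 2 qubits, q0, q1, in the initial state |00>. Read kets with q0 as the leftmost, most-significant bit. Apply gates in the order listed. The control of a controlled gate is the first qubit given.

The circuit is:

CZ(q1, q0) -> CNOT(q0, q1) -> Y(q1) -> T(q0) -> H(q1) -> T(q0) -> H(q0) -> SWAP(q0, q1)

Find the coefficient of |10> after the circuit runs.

The amplitude on |10> is -I/2.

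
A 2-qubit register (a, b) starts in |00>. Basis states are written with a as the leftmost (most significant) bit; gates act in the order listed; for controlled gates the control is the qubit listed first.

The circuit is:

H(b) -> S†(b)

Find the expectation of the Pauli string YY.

The observable YY averages to 0.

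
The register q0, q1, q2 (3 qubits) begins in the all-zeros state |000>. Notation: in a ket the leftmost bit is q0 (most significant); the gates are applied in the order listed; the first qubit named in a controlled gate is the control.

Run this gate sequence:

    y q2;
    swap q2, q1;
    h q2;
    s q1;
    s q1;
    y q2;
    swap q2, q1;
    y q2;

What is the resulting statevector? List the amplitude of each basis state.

The resulting statevector has amplitude sqrt(2)*I/2 on |000>, -sqrt(2)*I/2 on |010>, and 0 on every other basis state.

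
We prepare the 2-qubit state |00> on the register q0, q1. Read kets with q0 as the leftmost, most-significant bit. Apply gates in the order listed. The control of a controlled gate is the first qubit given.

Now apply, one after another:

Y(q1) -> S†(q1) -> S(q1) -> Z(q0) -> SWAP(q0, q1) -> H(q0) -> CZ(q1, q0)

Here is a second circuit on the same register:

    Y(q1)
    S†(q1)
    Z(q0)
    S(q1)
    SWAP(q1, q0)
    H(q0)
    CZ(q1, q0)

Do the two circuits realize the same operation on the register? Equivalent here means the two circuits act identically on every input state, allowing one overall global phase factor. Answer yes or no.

Yes, they are equivalent — the unitaries differ by at most a global phase.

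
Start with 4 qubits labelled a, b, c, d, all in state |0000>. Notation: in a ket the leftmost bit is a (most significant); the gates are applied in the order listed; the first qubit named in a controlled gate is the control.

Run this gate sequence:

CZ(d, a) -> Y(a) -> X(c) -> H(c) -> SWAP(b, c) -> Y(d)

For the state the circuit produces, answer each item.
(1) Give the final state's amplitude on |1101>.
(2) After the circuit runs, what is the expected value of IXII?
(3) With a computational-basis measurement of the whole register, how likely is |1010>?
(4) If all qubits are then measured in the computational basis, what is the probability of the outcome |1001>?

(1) The final state's coefficient on |1101> equals sqrt(2)/2.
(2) The expectation value of IXII is -1.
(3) The probability of measuring |1010> is 0.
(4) A full measurement returns |1001> with probability 1/2.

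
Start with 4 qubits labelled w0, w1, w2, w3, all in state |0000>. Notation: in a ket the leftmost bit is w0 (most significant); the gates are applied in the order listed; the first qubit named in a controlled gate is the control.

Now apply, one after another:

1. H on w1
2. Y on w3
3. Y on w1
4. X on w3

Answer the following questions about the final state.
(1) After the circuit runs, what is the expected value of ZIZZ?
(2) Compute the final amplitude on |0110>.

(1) The expectation value of ZIZZ is 1.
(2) The final state's coefficient on |0110> equals 0.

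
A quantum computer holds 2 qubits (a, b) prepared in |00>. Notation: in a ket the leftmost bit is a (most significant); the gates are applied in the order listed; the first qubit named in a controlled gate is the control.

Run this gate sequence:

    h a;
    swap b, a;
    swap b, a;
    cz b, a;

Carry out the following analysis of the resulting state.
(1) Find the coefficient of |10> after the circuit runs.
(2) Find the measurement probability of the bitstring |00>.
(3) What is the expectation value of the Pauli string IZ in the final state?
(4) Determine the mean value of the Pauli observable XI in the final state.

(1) |10> carries amplitude sqrt(2)/2 in the final state.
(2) A full measurement returns |00> with probability 1/2.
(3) The expectation value of IZ is 1.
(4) In the final state, XI has expectation 1.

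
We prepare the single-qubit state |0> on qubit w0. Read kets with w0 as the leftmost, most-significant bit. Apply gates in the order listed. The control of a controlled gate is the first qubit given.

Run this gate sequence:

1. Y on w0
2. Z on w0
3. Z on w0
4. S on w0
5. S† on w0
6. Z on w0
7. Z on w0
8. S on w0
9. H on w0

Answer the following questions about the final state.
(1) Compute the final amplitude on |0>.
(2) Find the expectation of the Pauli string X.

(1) |0> carries amplitude -sqrt(2)/2 in the final state.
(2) The observable X averages to -1.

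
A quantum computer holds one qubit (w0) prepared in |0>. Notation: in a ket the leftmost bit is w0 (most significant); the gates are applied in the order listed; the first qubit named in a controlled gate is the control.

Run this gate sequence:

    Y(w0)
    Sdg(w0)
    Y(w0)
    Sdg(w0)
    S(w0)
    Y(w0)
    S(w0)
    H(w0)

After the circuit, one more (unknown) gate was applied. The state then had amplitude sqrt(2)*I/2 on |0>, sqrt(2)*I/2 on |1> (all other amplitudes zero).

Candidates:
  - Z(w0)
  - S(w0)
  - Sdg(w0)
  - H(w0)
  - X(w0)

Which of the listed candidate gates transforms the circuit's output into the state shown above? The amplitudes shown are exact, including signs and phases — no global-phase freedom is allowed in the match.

It was Z(w0) that produced the state shown. Key observation: the block from step 3 through step 6 cancels to the identity and can be dropped.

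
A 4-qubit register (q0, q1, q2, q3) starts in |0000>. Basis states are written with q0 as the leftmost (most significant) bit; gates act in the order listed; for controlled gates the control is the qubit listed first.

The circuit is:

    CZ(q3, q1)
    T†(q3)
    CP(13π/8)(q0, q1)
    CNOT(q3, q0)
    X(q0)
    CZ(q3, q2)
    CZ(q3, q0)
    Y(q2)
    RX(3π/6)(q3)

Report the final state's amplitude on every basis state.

The resulting statevector has amplitude sqrt(2)*I/2 on |1010>, sqrt(2)/2 on |1011>, and 0 on every other basis state.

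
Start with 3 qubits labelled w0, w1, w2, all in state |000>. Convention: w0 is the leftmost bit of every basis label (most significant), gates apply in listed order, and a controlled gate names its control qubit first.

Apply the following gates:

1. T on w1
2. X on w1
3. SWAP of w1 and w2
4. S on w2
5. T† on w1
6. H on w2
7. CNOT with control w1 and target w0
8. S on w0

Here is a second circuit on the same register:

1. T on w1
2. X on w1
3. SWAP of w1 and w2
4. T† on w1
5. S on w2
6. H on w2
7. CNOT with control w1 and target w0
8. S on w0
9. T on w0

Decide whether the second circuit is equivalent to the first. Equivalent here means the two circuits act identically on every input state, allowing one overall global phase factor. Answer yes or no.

No, they are not equivalent — no single phase factor reconciles the two unitaries.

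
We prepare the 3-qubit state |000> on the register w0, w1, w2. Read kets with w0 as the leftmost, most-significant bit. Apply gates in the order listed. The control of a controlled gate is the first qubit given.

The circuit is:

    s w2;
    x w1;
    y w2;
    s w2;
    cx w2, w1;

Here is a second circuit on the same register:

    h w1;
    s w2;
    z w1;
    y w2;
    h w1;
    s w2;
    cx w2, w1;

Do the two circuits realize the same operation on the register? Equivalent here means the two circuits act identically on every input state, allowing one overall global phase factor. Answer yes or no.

Yes: on every input state the two circuits agree up to one overall phase factor.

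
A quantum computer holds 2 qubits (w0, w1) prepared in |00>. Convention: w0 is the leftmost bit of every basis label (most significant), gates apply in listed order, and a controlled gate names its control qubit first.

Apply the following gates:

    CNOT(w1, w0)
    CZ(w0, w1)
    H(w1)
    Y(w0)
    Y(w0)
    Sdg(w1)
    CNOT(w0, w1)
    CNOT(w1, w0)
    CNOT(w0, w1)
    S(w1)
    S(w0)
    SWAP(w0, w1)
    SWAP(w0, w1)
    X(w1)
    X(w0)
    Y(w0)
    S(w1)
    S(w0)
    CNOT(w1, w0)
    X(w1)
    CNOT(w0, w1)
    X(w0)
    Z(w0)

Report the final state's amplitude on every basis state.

After the circuit, the state carries amplitude 0 on |00>, sqrt(2)/2 on |01>, sqrt(2)*I/2 on |10>, 0 on |11>. Key observation: gates 12-13 undo each other exactly, leaving only the rest of the circuit to track.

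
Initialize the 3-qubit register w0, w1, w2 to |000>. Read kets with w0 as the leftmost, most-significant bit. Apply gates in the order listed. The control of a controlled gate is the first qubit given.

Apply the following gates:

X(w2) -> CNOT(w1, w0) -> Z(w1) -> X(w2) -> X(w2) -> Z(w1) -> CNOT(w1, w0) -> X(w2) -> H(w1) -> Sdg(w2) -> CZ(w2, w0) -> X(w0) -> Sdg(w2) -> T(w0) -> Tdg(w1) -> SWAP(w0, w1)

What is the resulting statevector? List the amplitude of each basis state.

After the circuit, the state carries amplitude sqrt(2)*exp(I*pi/4)/2 on |010>, sqrt(2)/2 on |110>, and 0 on every other basis state. Key observation: steps 1-8 multiply out to the identity, so the circuit reduces to the remaining gates.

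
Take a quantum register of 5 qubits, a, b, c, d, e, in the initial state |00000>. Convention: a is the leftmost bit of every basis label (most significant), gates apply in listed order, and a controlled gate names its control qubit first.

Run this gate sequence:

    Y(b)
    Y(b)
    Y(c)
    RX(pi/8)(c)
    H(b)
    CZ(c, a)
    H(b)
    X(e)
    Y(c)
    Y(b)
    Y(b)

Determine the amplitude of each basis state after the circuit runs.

After the circuit, the state carries amplitude cos(pi/16) on |00001>, I*sin(pi/16) on |00101>, and 0 on every other basis state.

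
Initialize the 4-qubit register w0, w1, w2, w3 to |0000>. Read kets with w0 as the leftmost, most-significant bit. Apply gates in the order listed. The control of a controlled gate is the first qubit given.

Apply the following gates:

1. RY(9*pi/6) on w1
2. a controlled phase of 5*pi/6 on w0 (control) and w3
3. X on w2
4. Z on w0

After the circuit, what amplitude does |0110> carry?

The amplitude on |0110> is sqrt(2)/2.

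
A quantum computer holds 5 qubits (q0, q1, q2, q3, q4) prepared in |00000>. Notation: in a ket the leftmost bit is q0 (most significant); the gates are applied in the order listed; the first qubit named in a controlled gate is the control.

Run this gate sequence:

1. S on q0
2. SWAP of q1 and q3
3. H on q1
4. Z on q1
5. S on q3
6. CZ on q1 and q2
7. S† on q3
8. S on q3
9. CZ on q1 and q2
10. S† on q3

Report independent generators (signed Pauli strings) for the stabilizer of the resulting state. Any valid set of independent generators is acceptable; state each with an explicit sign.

The stabilizer group can be generated by -IXIII, +ZIIII, +IIZII, +IIIZI, +IIIIZ, among other valid generating sets. Key observation: steps 5-10 multiply out to the identity, so the circuit reduces to the remaining gates.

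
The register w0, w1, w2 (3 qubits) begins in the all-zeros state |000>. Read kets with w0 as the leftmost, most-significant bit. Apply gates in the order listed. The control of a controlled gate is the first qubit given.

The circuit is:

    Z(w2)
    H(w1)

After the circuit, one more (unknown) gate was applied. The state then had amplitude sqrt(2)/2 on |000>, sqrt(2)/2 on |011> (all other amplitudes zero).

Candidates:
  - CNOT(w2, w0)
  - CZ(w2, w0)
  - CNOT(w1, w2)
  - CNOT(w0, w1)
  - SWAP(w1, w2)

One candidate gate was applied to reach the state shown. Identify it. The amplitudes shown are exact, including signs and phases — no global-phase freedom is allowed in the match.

The unique candidate consistent with the amplitudes is CNOT(w1, w2).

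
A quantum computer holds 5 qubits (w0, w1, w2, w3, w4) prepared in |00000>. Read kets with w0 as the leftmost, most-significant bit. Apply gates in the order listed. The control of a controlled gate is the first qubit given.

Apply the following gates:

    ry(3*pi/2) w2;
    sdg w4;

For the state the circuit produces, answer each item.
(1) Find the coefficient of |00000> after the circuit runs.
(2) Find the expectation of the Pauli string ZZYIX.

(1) The amplitude on |00000> is -sqrt(2)/2.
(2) In the final state, ZZYIX has expectation 0.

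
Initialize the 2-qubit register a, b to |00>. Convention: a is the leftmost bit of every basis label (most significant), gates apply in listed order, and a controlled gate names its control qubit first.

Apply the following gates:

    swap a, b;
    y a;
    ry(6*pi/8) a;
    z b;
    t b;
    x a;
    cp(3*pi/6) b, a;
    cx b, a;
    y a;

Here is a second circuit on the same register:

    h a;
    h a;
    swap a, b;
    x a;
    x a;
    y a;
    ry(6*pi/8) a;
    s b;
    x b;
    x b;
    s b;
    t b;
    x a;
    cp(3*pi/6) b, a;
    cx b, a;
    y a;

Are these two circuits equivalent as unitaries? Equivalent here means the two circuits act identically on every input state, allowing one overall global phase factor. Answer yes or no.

Yes, they are equivalent — the unitaries differ by at most a global phase.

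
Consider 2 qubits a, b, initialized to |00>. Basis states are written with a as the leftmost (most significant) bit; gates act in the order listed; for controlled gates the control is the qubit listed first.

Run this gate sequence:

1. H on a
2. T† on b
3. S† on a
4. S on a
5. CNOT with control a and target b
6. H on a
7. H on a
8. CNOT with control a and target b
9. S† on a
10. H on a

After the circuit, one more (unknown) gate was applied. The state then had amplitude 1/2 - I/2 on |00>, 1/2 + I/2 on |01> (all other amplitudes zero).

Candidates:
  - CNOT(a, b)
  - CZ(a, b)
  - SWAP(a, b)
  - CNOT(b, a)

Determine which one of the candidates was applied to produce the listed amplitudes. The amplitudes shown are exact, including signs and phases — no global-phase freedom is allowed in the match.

The applied gate was SWAP(a, b).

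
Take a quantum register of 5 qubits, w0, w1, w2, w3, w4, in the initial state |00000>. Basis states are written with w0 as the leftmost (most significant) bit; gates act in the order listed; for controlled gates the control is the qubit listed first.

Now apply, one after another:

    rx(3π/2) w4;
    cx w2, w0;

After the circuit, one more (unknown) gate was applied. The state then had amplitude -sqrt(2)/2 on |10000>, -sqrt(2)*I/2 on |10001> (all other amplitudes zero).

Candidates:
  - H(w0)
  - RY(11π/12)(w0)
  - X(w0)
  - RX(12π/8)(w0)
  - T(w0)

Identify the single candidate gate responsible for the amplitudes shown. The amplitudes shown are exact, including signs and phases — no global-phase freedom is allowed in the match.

It was X(w0) that produced the state shown.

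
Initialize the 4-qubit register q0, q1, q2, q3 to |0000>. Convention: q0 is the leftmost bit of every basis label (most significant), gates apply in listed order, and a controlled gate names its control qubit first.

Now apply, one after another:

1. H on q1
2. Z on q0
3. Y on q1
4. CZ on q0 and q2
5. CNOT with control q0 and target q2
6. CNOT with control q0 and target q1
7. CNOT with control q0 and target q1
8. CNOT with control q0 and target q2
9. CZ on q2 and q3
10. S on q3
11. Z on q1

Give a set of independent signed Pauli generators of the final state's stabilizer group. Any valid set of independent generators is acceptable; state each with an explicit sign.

The final state is stabilized by the group generated by +IXII, +ZIII, +IIZI, +IIIZ; other independent generating sets are equally valid. Key observation: the block from step 5 through step 8 cancels to the identity and can be dropped.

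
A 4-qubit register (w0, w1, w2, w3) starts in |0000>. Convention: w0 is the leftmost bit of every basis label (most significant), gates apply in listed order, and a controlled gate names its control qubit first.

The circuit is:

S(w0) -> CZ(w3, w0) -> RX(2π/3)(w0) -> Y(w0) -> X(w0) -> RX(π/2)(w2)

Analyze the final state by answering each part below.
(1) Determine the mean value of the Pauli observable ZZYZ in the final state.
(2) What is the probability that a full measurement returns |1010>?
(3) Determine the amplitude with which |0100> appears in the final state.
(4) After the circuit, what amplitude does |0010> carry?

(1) The expectation value of ZZYZ is 1/2.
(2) A full measurement returns |1010> with probability 3/8.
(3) |0100> carries amplitude 0 in the final state.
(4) The amplitude on |0010> is sqrt(2)/4.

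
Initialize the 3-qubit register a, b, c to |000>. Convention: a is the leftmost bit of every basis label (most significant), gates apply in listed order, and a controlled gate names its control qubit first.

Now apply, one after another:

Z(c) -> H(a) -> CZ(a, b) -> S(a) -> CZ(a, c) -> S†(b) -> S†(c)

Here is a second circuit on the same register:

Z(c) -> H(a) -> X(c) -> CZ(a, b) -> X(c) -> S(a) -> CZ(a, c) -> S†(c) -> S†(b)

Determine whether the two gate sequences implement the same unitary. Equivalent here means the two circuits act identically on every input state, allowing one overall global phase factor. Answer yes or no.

Yes, they are equivalent — the unitaries differ by at most a global phase.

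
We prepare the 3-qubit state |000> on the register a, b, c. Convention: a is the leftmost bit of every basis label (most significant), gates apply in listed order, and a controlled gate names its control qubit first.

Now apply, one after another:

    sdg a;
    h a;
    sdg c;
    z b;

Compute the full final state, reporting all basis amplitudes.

The resulting statevector has amplitude sqrt(2)/2 on |000>, sqrt(2)/2 on |100>, and 0 on every other basis state.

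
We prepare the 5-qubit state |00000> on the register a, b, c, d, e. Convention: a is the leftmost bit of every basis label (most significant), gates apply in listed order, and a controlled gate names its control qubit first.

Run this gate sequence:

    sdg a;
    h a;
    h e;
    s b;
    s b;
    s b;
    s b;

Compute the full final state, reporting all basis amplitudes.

The final amplitudes are 1/2 on |00000>, 1/2 on |00001>, 1/2 on |10000>, 1/2 on |10001>, and 0 on every other basis state. Key observation: gates 4-7 undo each other exactly, leaving only the rest of the circuit to track.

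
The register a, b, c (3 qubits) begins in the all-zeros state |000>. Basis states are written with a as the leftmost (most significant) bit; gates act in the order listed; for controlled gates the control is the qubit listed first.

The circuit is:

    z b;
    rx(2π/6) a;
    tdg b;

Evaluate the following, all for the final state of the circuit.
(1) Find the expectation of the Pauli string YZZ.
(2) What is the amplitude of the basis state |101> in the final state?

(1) In the final state, YZZ has expectation -sqrt(3)/2.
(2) The final state's coefficient on |101> equals 0.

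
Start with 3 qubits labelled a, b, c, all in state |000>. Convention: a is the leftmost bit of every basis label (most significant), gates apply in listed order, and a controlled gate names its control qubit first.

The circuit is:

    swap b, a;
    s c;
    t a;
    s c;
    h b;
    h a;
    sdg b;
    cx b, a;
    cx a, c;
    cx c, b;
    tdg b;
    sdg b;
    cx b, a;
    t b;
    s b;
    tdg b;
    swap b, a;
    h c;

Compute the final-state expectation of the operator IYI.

In the final state, IYI has expectation 0.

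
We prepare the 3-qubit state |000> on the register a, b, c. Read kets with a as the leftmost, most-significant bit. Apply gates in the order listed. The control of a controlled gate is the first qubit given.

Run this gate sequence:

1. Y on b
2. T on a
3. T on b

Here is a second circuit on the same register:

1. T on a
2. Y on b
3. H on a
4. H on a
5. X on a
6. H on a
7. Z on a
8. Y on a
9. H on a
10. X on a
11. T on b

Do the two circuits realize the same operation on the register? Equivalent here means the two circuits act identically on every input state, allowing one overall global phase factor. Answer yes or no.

No: there is an input state on which the two circuits produce genuinely different outputs (not merely differing by a phase).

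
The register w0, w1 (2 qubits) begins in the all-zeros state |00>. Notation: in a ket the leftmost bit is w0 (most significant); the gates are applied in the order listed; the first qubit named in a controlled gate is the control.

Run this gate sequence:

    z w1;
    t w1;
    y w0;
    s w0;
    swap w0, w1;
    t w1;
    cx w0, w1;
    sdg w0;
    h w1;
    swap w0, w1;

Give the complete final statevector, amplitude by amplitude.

After the circuit, the state carries amplitude -sqrt(2)*exp(I*pi/4)/2 on |00>, 0 on |01>, sqrt(2)*exp(I*pi/4)/2 on |10>, 0 on |11>.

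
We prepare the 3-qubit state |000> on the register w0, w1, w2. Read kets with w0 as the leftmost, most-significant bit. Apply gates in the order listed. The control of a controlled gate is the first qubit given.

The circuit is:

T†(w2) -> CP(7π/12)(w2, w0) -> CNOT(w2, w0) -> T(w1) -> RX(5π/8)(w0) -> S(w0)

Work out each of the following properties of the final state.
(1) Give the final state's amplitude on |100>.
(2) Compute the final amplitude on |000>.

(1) The final state's coefficient on |100> equals sin(5*pi/16).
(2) |000> carries amplitude cos(5*pi/16) in the final state.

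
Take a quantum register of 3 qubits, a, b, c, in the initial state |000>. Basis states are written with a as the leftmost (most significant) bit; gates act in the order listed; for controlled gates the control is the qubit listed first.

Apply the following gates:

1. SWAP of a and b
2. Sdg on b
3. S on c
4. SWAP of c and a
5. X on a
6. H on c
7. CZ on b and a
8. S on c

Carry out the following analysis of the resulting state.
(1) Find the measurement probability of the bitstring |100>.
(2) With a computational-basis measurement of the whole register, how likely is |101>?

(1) The probability of measuring |100> is 1/2.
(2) A full measurement returns |101> with probability 1/2.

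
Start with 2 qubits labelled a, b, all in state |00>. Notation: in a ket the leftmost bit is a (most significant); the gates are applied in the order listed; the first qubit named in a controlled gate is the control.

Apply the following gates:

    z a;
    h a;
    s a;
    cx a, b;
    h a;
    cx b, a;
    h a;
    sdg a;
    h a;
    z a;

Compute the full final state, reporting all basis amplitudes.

The resulting statevector has amplitude 1/2 on |00>, -1/2 on |01>, -1/2 on |10>, -1/2 on |11>.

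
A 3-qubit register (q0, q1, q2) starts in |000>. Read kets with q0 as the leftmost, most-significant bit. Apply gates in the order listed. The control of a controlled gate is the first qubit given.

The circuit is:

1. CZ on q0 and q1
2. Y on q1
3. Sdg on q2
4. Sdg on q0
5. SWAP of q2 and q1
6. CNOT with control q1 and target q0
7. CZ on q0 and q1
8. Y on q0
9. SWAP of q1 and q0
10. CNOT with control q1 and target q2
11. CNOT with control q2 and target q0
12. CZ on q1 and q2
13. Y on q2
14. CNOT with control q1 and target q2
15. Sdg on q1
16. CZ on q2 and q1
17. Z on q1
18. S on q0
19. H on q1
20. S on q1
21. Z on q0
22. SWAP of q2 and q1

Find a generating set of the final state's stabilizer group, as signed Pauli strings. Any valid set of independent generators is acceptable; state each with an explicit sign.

The final state is stabilized by the group generated by -IIY, +ZII, +IZI; other independent generating sets are equally valid.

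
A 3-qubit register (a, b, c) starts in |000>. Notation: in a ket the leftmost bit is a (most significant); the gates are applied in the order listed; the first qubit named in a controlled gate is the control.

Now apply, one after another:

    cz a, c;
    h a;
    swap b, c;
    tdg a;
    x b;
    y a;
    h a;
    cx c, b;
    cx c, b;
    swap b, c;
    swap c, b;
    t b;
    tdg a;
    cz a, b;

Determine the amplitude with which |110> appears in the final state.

|110> carries amplitude exp(I*pi/4)/2 + I/2 in the final state.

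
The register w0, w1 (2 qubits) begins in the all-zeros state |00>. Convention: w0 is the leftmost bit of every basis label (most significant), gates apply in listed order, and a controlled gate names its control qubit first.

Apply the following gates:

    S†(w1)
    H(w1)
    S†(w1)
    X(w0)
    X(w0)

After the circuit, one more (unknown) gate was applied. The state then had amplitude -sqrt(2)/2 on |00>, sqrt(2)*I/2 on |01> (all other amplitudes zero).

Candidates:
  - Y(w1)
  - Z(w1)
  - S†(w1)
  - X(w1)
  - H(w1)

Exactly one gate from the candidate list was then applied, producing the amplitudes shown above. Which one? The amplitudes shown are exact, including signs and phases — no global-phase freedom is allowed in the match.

The unique candidate consistent with the amplitudes is Y(w1). Key observation: the block from step 4 through step 5 cancels to the identity and can be dropped.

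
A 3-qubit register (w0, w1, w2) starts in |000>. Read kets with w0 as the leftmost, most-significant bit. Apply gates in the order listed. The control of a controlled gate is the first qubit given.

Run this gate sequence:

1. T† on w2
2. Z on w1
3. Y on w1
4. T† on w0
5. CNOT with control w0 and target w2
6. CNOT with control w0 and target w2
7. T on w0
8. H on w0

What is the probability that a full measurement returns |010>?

Outcome |010> occurs with probability 1/2. Key observation: steps 4-7 multiply out to the identity, so the circuit reduces to the remaining gates.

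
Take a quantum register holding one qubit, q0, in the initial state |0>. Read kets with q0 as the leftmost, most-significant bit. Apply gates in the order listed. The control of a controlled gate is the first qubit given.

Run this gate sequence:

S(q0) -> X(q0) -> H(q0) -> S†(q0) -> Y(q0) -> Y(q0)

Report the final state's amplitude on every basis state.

After the circuit, the state carries amplitude sqrt(2)/2 on |0>, sqrt(2)*I/2 on |1>.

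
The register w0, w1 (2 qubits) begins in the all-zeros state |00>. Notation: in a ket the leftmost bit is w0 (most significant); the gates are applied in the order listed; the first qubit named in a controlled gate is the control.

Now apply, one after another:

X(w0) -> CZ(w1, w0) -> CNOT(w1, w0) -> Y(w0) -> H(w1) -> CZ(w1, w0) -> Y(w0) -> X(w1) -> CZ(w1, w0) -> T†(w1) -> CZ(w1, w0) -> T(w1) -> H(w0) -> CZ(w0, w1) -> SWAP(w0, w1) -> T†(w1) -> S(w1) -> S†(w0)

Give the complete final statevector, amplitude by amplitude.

After the circuit, the state carries amplitude 1/2 on |00>, -exp(I*pi/4)/2 on |01>, -I/2 on |10>, -exp(3*I*pi/4)/2 on |11>.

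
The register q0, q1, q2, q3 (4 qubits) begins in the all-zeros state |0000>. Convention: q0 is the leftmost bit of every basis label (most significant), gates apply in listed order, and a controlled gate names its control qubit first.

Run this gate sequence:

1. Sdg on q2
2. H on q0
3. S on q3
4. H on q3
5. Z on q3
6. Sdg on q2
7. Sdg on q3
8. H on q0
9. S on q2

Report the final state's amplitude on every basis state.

The resulting statevector has amplitude sqrt(2)/2 on |0000>, sqrt(2)*I/2 on |0001>, and 0 on every other basis state.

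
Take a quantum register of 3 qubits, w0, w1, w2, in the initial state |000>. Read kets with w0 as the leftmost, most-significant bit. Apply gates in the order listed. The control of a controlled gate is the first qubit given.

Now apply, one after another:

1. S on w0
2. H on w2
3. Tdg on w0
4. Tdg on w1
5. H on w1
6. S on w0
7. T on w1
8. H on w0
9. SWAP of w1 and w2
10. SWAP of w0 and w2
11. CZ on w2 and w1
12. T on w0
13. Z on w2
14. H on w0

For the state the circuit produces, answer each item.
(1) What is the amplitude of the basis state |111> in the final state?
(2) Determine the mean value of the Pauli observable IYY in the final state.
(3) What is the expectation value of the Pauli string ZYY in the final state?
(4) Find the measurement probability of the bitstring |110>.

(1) |111> carries amplitude 1/4 - I/4 in the final state.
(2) The expectation value of IYY is -1.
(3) In the final state, ZYY has expectation 0.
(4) Outcome |110> occurs with probability 1/8.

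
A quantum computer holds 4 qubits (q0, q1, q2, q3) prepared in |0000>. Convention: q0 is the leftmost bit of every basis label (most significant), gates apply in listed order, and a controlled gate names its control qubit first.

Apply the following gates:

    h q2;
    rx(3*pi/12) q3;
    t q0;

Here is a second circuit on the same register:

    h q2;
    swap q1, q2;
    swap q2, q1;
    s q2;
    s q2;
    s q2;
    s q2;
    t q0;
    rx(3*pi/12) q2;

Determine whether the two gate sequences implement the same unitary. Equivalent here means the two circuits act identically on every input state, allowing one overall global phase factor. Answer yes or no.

No, they are not equivalent — no single phase factor reconciles the two unitaries.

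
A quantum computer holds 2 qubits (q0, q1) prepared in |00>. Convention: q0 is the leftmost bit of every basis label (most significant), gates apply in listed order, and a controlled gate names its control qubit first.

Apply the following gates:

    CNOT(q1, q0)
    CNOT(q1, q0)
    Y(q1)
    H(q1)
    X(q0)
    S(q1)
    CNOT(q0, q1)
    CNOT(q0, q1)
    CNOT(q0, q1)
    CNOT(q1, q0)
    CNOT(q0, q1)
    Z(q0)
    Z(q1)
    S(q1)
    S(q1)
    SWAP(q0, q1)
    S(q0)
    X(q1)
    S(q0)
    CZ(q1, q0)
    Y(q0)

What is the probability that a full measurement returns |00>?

Outcome |00> occurs with probability 1/2.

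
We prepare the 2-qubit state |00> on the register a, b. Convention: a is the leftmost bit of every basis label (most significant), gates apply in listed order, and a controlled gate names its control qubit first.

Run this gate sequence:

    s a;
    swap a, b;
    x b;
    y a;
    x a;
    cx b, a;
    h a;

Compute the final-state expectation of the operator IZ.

In the final state, IZ has expectation -1.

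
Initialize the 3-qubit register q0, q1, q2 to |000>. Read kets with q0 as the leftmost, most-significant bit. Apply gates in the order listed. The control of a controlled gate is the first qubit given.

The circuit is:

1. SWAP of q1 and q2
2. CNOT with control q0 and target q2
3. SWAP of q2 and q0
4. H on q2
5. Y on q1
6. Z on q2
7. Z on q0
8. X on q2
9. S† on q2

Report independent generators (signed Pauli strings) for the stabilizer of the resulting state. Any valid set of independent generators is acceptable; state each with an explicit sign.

One valid set of independent stabilizer generators is +IIY, +ZII, -IZI (any independent generating set of the same group is equally correct).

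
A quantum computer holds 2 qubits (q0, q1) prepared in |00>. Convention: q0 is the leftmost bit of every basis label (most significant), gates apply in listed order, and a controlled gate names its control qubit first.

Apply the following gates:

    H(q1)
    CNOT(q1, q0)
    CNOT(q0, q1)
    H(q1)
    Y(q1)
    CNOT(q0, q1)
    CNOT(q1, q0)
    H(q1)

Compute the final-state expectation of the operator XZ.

In the final state, XZ has expectation -1.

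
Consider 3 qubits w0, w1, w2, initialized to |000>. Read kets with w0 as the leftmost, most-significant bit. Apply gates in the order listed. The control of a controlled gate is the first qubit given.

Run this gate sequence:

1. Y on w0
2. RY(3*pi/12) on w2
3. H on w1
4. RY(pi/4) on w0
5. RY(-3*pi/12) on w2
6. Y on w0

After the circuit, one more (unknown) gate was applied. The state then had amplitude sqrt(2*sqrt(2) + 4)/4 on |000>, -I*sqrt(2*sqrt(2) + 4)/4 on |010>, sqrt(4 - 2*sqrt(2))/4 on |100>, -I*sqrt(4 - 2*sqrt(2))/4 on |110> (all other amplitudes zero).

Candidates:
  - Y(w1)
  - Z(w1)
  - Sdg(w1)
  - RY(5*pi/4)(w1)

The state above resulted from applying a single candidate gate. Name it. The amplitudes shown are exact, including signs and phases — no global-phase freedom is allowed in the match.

It was Sdg(w1) that produced the state shown.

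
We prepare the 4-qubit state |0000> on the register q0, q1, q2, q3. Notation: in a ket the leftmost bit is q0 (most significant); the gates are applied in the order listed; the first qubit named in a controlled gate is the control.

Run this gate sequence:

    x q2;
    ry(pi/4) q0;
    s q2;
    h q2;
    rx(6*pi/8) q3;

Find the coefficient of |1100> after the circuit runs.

|1100> carries amplitude 0 in the final state.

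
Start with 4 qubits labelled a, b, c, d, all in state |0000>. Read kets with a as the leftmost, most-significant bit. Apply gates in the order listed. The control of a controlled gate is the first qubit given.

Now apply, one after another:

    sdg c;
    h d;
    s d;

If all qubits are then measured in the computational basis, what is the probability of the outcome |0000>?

Outcome |0000> occurs with probability 1/2.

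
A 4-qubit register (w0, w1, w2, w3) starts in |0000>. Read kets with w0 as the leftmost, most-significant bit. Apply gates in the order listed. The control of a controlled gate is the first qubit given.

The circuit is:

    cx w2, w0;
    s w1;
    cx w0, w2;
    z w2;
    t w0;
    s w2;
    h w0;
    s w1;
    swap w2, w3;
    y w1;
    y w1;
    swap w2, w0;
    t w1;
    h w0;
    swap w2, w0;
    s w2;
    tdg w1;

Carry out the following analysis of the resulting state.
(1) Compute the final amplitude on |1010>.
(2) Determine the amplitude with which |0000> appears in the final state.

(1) The final state's coefficient on |1010> equals I/2.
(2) The amplitude on |0000> is 1/2.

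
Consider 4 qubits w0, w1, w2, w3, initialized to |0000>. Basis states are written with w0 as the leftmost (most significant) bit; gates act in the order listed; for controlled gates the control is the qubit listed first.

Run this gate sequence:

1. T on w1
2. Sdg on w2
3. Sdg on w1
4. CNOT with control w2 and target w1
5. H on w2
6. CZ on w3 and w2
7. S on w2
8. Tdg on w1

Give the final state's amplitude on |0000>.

The amplitude on |0000> is sqrt(2)/2.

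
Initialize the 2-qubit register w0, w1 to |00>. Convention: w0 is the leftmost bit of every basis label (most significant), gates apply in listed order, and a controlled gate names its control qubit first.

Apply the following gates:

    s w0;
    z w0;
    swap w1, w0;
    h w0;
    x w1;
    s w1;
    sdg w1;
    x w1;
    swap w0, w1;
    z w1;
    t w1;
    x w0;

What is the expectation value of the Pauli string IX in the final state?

The observable IX averages to -sqrt(2)/2. Key observation: gates 5-8 undo each other exactly, leaving only the rest of the circuit to track.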